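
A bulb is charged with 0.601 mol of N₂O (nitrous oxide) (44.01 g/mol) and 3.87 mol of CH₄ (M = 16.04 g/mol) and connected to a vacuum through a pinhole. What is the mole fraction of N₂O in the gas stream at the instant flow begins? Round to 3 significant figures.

Effusion rate of each component ∝ n_i/√M_i (partial pressure × 1/√M).
So x_N₂O in the escaping gas = (n_N₂O/√M_N₂O) / Σ(n_i/√M_i)
= (0.601/√44.01) / (0.601/√44.01 + 3.87/√16.04) = 0.09059/(0.09059 + 0.9663) = 0.0857.

0.0857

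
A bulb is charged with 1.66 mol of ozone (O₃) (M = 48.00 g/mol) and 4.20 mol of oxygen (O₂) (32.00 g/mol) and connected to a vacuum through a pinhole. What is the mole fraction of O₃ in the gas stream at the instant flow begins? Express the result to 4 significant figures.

0.2440

Effusion rate of each component ∝ n_i/√M_i (partial pressure × 1/√M).
So x_O₃ in the escaping gas = (n_O₃/√M_O₃) / Σ(n_i/√M_i)
= (1.66/√48.00) / (1.66/√48.00 + 4.20/√32.00) = 0.2396/(0.2396 + 0.7425) = 0.2440.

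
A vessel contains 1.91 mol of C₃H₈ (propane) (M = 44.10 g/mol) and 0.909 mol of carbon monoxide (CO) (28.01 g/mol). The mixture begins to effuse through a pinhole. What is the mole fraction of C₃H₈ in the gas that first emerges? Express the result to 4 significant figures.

The effusion rate of species i is ∝ p_i/√M_i ∝ n_i/√M_i.
x_C₃H₈(eff) = (n_C₃H₈/√M_C₃H₈) / (n_C₃H₈/√M_C₃H₈ + n_CO/√M_CO)
= (1.91/√44.10) / (1.91/√44.10 + 0.909/√28.01) = 0.2876/(0.2876 + 0.1718) = 0.6261.

0.6261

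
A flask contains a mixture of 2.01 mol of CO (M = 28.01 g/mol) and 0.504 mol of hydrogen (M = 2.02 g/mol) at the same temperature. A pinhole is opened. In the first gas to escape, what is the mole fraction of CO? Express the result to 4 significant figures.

0.5171

Rate_i ∝ x_i/√M_i (Graham's law weighted by mole fraction), so the effusate composition follows n_i/√M_i.
x_CO(eff) = (n_CO/√M_CO) / (n_CO/√M_CO + n_H₂/√M_H₂)
= (2.01/√28.01) / (2.01/√28.01 + 0.504/√2.02) = 0.3798/(0.3798 + 0.3546) = 0.5171.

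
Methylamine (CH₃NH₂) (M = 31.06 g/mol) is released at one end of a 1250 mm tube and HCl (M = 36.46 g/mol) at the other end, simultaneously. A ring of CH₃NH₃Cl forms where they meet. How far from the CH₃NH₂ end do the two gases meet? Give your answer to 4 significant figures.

650.0 mm

Graham's law gives d_CH₃NH₂/d_HCl = rate_CH₃NH₂/rate_HCl = √(M_HCl/M_CH₃NH₂) = √(36.46/31.06) = 1.083.
With d_CH₃NH₂ + d_HCl = 1250 mm, d_HCl = 1250/(1 + 1.083) = 600.0 mm.
d_CH₃NH₂ = 1250 − 600.0 = 650.0 mm.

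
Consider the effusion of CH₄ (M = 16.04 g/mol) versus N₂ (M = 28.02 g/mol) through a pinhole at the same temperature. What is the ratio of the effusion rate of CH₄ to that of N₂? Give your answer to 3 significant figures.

By Graham's law, rate_CH₄/rate_N₂ = √(M_N₂/M_CH₄) = √(28.02/16.04) = √1.747 = 1.32.

1.32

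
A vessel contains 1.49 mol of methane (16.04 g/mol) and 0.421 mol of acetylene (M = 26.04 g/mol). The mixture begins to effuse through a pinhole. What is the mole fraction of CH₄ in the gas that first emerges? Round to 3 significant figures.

0.818

Rate_i ∝ x_i/√M_i (Graham's law weighted by mole fraction), so the effusate composition follows n_i/√M_i.
So x_CH₄ in the escaping gas = (n_CH₄/√M_CH₄) / Σ(n_i/√M_i)
= (1.49/√16.04) / (1.49/√16.04 + 0.421/√26.04) = 0.3720/(0.3720 + 0.08250) = 0.818.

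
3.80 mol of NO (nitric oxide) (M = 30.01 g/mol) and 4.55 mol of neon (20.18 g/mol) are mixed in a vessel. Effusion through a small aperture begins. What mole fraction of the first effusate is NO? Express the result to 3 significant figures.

0.406

The effusion rate of species i is ∝ p_i/√M_i ∝ n_i/√M_i.
Mole fraction of NO in the effusate = (n_NO/√M_NO) / (n_NO/√M_NO + n_Ne/√M_Ne)
= (3.80/√30.01) / (3.80/√30.01 + 4.55/√20.18) = 0.6937/(0.6937 + 1.013) = 0.406.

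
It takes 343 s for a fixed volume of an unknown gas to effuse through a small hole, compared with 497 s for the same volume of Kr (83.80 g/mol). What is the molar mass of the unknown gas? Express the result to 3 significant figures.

By Graham's law, t_X/t_Kr = √(M_X/M_Kr).
343/497 = 0.6901 = √(M_X/83.80)
M_X = 83.80 × 0.6901² = 83.80 × 0.4763 = 39.9 g/mol

39.9 g/mol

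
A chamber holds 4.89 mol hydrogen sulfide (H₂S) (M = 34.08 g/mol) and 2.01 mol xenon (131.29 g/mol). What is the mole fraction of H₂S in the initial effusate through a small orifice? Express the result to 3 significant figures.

Rate_i ∝ x_i/√M_i (Graham's law weighted by mole fraction), so the effusate composition follows n_i/√M_i.
So x_H₂S in the escaping gas = (n_H₂S/√M_H₂S) / Σ(n_i/√M_i)
= (4.89/√34.08) / (4.89/√34.08 + 2.01/√131.29) = 0.8376/(0.8376 + 0.1754) = 0.827.

0.827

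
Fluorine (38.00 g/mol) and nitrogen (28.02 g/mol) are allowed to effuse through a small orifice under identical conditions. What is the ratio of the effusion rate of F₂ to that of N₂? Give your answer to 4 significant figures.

From Graham's law, rate_F₂/rate_N₂ = √(M_N₂/M_F₂) = √(28.02/38.00) = √0.7374 = 0.8587.

0.8587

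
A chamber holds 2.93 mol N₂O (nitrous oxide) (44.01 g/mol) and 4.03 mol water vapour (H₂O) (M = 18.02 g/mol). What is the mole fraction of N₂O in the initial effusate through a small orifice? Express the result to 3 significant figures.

0.318

Effusion rate of each component ∝ n_i/√M_i (partial pressure × 1/√M).
Mole fraction of N₂O in the effusate = (n_N₂O/√M_N₂O) / (n_N₂O/√M_N₂O + n_H₂O/√M_H₂O)
= (2.93/√44.01) / (2.93/√44.01 + 4.03/√18.02) = 0.4417/(0.4417 + 0.9494) = 0.318.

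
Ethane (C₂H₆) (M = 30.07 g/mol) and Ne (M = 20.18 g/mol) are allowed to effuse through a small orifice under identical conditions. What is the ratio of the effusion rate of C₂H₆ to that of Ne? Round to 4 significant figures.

0.8192

From Graham's law, rate_C₂H₆/rate_Ne = √(M_Ne/M_C₂H₆) = √(20.18/30.07) = √0.6711 = 0.8192.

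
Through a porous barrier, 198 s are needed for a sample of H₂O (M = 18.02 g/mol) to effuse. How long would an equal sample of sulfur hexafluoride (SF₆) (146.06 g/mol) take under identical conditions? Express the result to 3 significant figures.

564 s

Since effusion rate ∝ 1/√M, t_SF₆/t_H₂O = √(M_SF₆/M_H₂O) = √(146.06/18.02) = √8.105 = 2.847.
So the time for SF₆ is 198 × 2.847 = 564 s.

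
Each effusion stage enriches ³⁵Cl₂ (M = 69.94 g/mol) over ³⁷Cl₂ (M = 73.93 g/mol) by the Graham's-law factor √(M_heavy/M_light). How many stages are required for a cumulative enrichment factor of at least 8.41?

77

Per stage α = (73.93/69.94)^(1/2) = 1.05705^0.5, giving ln α = 0.02774.
Need α^N ≥ 8.41 ⇒ N ≥ ln(8.41) / ln α = 2.129 / 0.02774 = 76.76.
Minimum whole number of stages: N = 77.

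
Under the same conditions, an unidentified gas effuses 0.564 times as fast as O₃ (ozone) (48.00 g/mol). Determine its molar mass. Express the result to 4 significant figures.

From Graham's law, rate_X/rate_O₃ = √(M_O₃/M_X).
0.564 = √(48.00/M_X)
M_X = 48.00 / 0.564² = 48.00 / 0.3181 = 150.9 g/mol

150.9 g/mol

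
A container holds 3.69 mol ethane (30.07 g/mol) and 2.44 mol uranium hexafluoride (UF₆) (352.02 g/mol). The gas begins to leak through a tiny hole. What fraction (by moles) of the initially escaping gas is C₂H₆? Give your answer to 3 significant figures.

0.838

Rate_i ∝ x_i/√M_i (Graham's law weighted by mole fraction), so the effusate composition follows n_i/√M_i.
Mole fraction of C₂H₆ in the effusate = (n_C₂H₆/√M_C₂H₆) / (n_C₂H₆/√M_C₂H₆ + n_UF₆/√M_UF₆)
= (3.69/√30.07) / (3.69/√30.07 + 2.44/√352.02) = 0.6729/(0.6729 + 0.1300) = 0.838.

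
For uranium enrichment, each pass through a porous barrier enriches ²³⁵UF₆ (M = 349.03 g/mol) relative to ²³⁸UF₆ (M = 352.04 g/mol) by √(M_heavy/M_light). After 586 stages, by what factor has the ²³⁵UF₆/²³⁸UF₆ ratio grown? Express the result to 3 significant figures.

The single-stage factor is √(M_heavy/M_light), so 586 stages give [√(352.04/349.03)]^586 = (352.04/349.03)^(586/2).
= 1.00862^293 = 12.4.

12.4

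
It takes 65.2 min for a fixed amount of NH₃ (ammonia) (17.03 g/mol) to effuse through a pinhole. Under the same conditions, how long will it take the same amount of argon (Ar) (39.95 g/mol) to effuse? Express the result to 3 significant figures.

99.9 min

From Graham's law, t_Ar/t_NH₃ = √(M_Ar/M_NH₃) = √(39.95/17.03) = √2.346 = 1.532.
So the time for Ar is 65.2 × 1.532 = 99.9 min.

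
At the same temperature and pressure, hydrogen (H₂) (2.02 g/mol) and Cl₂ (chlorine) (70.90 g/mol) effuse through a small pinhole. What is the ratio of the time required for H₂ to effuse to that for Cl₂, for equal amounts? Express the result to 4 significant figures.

0.1688

Since effusion rate ∝ 1/√M, t_H₂/t_Cl₂ = √(M_H₂/M_Cl₂) = √(2.02/70.90) = √0.02849 = 0.1688.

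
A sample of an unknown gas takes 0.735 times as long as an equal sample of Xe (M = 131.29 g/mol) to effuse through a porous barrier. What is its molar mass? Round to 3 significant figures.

70.9 g/mol

By Graham's law, t_X/t_Xe = √(M_X/M_Xe).
0.735 = √(M_X/131.29)
M_X = 131.29 × 0.735² = 131.29 × 0.5402 = 70.9 g/mol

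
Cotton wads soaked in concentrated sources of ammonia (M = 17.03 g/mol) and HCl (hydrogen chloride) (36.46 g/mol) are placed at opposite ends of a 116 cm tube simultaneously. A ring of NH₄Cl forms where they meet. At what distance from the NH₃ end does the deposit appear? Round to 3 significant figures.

In equal time, each gas travels a distance ∝ its rate ∝ 1/√M, so d_NH₃/d_HCl = √(M_HCl/M_NH₃) = √(36.46/17.03) = 1.463.
With d_NH₃ + d_HCl = 116 cm, d_HCl = 116/(1 + 1.463) = 47.09 cm.
d_NH₃ = 116 − 47.09 = 68.9 cm.

68.9 cm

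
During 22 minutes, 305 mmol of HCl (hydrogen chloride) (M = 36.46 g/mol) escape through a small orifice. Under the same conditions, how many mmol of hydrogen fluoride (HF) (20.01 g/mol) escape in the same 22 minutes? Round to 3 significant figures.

From Graham's law, rate_HF/rate_HCl = √(M_HCl/M_HF) = √(36.46/20.01) = √1.822 = 1.350.
So the amount for HF is 305 × 1.350 = 412 mmol.

412 mmol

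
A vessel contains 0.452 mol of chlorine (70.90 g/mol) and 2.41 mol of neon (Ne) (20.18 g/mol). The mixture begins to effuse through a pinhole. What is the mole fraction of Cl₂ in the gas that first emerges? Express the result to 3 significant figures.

The effusion rate of species i is ∝ p_i/√M_i ∝ n_i/√M_i.
x_Cl₂(eff) = (n_Cl₂/√M_Cl₂) / (n_Cl₂/√M_Cl₂ + n_Ne/√M_Ne)
= (0.452/√70.90) / (0.452/√70.90 + 2.41/√20.18) = 0.05368/(0.05368 + 0.5365) = 0.0910.

0.0910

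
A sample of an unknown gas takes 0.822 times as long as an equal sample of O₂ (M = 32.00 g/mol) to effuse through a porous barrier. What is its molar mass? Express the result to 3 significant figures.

By Graham's law, t_X/t_O₂ = √(M_X/M_O₂).
0.822 = √(M_X/32.00)
M_X = 32.00 × 0.822² = 32.00 × 0.6757 = 21.6 g/mol

21.6 g/mol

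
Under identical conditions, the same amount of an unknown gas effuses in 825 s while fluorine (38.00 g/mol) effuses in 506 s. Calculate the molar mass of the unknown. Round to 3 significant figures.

By Graham's law, t_X/t_F₂ = √(M_X/M_F₂).
825/506 = 1.630 = √(M_X/38.00)
M_X = 38.00 × 1.630² = 38.00 × 2.658 = 101 g/mol

101 g/mol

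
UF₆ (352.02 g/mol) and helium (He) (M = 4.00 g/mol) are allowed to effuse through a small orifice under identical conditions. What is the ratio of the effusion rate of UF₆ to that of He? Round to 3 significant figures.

Since effusion rate ∝ 1/√M, rate_UF₆/rate_He = √(M_He/M_UF₆) = √(4.00/352.02) = √0.01136 = 0.107.

0.107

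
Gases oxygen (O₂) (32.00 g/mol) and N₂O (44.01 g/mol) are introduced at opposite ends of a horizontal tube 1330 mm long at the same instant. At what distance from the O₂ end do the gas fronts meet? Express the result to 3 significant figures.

The fronts meet when d_O₂ + d_N₂O = L with d_O₂/d_N₂O = √(M_N₂O/M_O₂) (Graham's law). Here √(M_N₂O/M_O₂) = √(44.01/32.00) = 1.173.
With d_O₂ + d_N₂O = 1330 mm, d_N₂O = 1330/(1 + 1.173) = 612.1 mm.
d_O₂ = 1330 − 612.1 = 718 mm.

718 mm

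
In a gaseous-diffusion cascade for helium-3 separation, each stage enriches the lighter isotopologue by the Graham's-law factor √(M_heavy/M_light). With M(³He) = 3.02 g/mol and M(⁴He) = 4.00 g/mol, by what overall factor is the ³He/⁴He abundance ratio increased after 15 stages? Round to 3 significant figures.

Overall factor = α^15 with α = √(4.00/3.02), i.e. (4.00/3.02)^(15/2).
= 1.32450^(15/2) = 8.23.

8.23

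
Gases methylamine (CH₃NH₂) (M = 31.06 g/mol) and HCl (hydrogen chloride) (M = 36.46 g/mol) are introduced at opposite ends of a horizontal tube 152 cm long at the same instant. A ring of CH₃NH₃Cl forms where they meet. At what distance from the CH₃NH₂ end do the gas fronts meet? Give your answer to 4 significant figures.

Graham's law gives d_CH₃NH₂/d_HCl = rate_CH₃NH₂/rate_HCl = √(M_HCl/M_CH₃NH₂) = √(36.46/31.06) = 1.083.
With d_CH₃NH₂ + d_HCl = 152 cm, d_HCl = 152/(1 + 1.083) = 72.96 cm.
d_CH₃NH₂ = 152 − 72.96 = 79.04 cm.

79.04 cm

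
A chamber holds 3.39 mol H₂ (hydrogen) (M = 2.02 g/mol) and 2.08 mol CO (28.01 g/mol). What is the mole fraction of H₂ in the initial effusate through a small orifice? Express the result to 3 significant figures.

Effusion rate of each component ∝ n_i/√M_i (partial pressure × 1/√M).
x_H₂(eff) = (n_H₂/√M_H₂) / (n_H₂/√M_H₂ + n_CO/√M_CO)
= (3.39/√2.02) / (3.39/√2.02 + 2.08/√28.01) = 2.385/(2.385 + 0.3930) = 0.859.

0.859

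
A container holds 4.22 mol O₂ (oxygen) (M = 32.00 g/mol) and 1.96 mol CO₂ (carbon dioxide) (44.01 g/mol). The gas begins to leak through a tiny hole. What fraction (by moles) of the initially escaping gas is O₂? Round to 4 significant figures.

0.7163

Each component's effusion rate ∝ (its partial pressure)·(1/√M) ∝ n_i/√M_i.
x_O₂(eff) = (n_O₂/√M_O₂) / (n_O₂/√M_O₂ + n_CO₂/√M_CO₂)
= (4.22/√32.00) / (4.22/√32.00 + 1.96/√44.01) = 0.7460/(0.7460 + 0.2954) = 0.7163.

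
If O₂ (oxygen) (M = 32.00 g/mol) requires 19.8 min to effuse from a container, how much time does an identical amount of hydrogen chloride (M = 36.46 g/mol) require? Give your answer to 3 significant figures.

Using Graham's law: t_HCl/t_O₂ = √(M_HCl/M_O₂) = √(36.46/32.00) = √1.139 = 1.067.
So the time for HCl is 19.8 × 1.067 = 21.1 min.

21.1 min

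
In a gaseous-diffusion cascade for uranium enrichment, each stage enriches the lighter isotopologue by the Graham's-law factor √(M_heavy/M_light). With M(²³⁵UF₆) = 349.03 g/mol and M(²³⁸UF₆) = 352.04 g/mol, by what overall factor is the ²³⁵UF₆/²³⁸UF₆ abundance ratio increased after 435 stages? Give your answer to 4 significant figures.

Each stage multiplies the ratio by α = √(352.04/349.03), so after 435 stages the overall factor is α^435 = (352.04/349.03)^(435/2).
= 1.00862^(435/2) = 6.473.

6.473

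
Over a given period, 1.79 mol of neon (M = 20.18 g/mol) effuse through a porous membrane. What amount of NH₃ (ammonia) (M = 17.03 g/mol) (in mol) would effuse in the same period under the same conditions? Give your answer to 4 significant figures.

1.949 mol

By Graham's law, rate_NH₃/rate_Ne = √(M_Ne/M_NH₃) = √(20.18/17.03) = √1.185 = 1.089.
So the amount for NH₃ is 1.79 × 1.089 = 1.949 mol.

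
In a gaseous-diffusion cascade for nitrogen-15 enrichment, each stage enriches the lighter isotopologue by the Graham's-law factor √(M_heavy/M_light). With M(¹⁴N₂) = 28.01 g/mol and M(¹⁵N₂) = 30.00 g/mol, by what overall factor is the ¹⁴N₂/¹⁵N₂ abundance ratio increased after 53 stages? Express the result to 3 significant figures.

After 53 stages the ratio has grown by (√(30.00/28.01))^53 = (30.00/28.01)^(53/2).
= 1.07105^(53/2) = 6.16.

6.16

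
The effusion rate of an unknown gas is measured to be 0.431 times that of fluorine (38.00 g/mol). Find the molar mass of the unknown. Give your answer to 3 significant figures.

205 g/mol

Using Graham's law: rate_X/rate_F₂ = √(M_F₂/M_X).
0.431 = √(38.00/M_X)
M_X = 38.00 / 0.431² = 38.00 / 0.1858 = 205 g/mol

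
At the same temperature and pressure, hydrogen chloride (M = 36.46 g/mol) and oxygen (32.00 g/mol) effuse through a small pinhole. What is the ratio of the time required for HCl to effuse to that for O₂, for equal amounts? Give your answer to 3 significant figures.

1.07

From Graham's law, t_HCl/t_O₂ = √(M_HCl/M_O₂) = √(36.46/32.00) = √1.139 = 1.07.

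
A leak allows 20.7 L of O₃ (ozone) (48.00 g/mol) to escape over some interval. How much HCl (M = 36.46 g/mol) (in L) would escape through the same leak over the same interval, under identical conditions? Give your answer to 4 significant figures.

23.75 L

From Graham's law, rate_HCl/rate_O₃ = √(M_O₃/M_HCl) = √(48.00/36.46) = √1.317 = 1.147.
So the volume for HCl is 20.7 × 1.147 = 23.75 L.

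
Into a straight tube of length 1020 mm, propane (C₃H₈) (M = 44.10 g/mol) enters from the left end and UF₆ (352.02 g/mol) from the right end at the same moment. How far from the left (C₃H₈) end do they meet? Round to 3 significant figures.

In equal time, each gas travels a distance ∝ its rate ∝ 1/√M, so d_C₃H₈/d_UF₆ = √(M_UF₆/M_C₃H₈) = √(352.02/44.10) = 2.825.
With d_C₃H₈ + d_UF₆ = 1020 mm, d_UF₆ = 1020/(1 + 2.825) = 266.6 mm.
d_C₃H₈ = 1020 − 266.6 = 753 mm.

753 mm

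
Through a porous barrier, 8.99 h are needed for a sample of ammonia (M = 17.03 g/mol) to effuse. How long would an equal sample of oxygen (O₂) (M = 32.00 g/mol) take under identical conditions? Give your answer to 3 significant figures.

12.3 h

By Graham's law, t_O₂/t_NH₃ = √(M_O₂/M_NH₃) = √(32.00/17.03) = √1.879 = 1.371.
So the time for O₂ is 8.99 × 1.371 = 12.3 h.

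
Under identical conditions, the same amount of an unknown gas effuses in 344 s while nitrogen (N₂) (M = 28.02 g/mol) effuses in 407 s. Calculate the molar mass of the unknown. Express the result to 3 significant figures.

20.0 g/mol

Graham's law gives t_X/t_N₂ = √(M_X/M_N₂).
344/407 = 0.8452 = √(M_X/28.02)
M_X = 28.02 × 0.8452² = 28.02 × 0.7144 = 20.0 g/mol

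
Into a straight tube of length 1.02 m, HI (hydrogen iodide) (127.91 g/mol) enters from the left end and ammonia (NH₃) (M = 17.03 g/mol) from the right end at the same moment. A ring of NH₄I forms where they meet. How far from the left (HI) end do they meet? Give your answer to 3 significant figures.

Graham's law gives d_HI/d_NH₃ = rate_HI/rate_NH₃ = √(M_NH₃/M_HI) = √(17.03/127.91) = 0.3649.
With d_HI + d_NH₃ = 1.02 m, d_NH₃ = 1.02/(1 + 0.3649) = 0.7473 m.
d_HI = 1.02 − 0.7473 = 0.273 m.

0.273 m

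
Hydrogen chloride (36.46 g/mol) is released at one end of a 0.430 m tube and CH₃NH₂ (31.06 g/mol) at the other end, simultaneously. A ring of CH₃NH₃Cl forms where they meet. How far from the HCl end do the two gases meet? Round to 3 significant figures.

Distances travelled in equal time are proportional to diffusion rates, so d_HCl/d_CH₃NH₂ = √(M_CH₃NH₂/M_HCl) = √(31.06/36.46) = 0.9230.
With d_HCl + d_CH₃NH₂ = 0.430 m, d_CH₃NH₂ = 0.430/(1 + 0.9230) = 0.2236 m.
d_HCl = 0.430 − 0.2236 = 0.206 m.

0.206 m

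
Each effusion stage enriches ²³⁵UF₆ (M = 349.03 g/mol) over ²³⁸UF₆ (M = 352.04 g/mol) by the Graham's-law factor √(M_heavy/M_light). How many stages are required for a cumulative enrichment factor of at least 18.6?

Single-stage factor α = √(352.04/349.03), so ln α = ½ ln(1.00862) = 0.004293.
Need α^N ≥ 18.6 ⇒ N ≥ ln(18.6) / ln α = 2.923 / 0.004293 = 680.84.
So at least 681 stages are needed.

681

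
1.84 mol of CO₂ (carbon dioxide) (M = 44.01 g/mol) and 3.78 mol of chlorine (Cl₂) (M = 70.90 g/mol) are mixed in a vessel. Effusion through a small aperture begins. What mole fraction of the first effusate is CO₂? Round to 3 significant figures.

0.382

Rate_i ∝ x_i/√M_i (Graham's law weighted by mole fraction), so the effusate composition follows n_i/√M_i.
Mole fraction of CO₂ in the effusate = (n_CO₂/√M_CO₂) / (n_CO₂/√M_CO₂ + n_Cl₂/√M_Cl₂)
= (1.84/√44.01) / (1.84/√44.01 + 3.78/√70.90) = 0.2774/(0.2774 + 0.4489) = 0.382.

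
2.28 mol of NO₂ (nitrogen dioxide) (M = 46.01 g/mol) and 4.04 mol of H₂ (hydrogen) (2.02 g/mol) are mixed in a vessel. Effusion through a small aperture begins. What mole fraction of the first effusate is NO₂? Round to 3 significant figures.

0.106

The effusion rate of species i is ∝ p_i/√M_i ∝ n_i/√M_i.
Mole fraction of NO₂ in the effusate = (n_NO₂/√M_NO₂) / (n_NO₂/√M_NO₂ + n_H₂/√M_H₂)
= (2.28/√46.01) / (2.28/√46.01 + 4.04/√2.02) = 0.3361/(0.3361 + 2.843) = 0.106.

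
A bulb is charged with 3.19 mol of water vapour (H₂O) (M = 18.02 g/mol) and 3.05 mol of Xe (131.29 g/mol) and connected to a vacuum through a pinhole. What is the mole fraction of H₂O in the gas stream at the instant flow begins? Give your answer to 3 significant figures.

The effusion rate of species i is ∝ p_i/√M_i ∝ n_i/√M_i.
Mole fraction of H₂O in the effusate = (n_H₂O/√M_H₂O) / (n_H₂O/√M_H₂O + n_Xe/√M_Xe)
= (3.19/√18.02) / (3.19/√18.02 + 3.05/√131.29) = 0.7515/(0.7515 + 0.2662) = 0.738.

0.738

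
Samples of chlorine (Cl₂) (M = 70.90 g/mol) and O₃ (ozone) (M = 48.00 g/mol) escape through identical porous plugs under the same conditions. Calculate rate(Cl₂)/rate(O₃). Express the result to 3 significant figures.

From Graham's law, rate_Cl₂/rate_O₃ = √(M_O₃/M_Cl₂) = √(48.00/70.90) = √0.6770 = 0.823.

0.823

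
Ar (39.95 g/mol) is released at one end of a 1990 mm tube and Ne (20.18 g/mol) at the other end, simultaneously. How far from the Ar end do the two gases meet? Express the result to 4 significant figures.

826.8 mm

Distances travelled in equal time are proportional to diffusion rates, so d_Ar/d_Ne = √(M_Ne/M_Ar) = √(20.18/39.95) = 0.7107.
With d_Ar + d_Ne = 1990 mm, d_Ne = 1990/(1 + 0.7107) = 1163 mm.
d_Ar = 1990 − 1163 = 826.8 mm.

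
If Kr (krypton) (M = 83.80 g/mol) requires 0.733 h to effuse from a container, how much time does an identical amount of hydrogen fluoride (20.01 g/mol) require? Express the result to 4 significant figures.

Using Graham's law: t_HF/t_Kr = √(M_HF/M_Kr) = √(20.01/83.80) = √0.2388 = 0.4887.
So the time for HF is 0.733 × 0.4887 = 0.3582 h.

0.3582 h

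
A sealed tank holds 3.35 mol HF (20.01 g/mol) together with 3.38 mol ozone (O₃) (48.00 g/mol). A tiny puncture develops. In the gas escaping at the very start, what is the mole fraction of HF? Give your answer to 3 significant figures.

0.606

Each component's effusion rate ∝ (its partial pressure)·(1/√M) ∝ n_i/√M_i.
x_HF(eff) = (n_HF/√M_HF) / (n_HF/√M_HF + n_O₃/√M_O₃)
= (3.35/√20.01) / (3.35/√20.01 + 3.38/√48.00) = 0.7489/(0.7489 + 0.4879) = 0.606.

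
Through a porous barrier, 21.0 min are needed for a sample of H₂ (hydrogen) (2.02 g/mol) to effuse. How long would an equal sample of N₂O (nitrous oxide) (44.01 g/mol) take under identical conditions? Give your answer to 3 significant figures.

From Graham's law, t_N₂O/t_H₂ = √(M_N₂O/M_H₂) = √(44.01/2.02) = √21.79 = 4.668.
So the time for N₂O is 21.0 × 4.668 = 98.0 min.

98.0 min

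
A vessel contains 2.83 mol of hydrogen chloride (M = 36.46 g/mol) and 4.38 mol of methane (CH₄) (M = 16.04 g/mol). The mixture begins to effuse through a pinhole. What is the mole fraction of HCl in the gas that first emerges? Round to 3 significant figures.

0.300

Effusion rate of each component ∝ n_i/√M_i (partial pressure × 1/√M).
x_HCl(eff) = (n_HCl/√M_HCl) / (n_HCl/√M_HCl + n_CH₄/√M_CH₄)
= (2.83/√36.46) / (2.83/√36.46 + 4.38/√16.04) = 0.4687/(0.4687 + 1.094) = 0.300.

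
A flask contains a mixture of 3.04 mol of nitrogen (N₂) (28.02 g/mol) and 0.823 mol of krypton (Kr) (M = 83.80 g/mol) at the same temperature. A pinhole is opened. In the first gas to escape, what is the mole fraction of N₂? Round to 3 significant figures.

Rate_i ∝ x_i/√M_i (Graham's law weighted by mole fraction), so the effusate composition follows n_i/√M_i.
x_N₂(eff) = (n_N₂/√M_N₂) / (n_N₂/√M_N₂ + n_Kr/√M_Kr)
= (3.04/√28.02) / (3.04/√28.02 + 0.823/√83.80) = 0.5743/(0.5743 + 0.08990) = 0.865.

0.865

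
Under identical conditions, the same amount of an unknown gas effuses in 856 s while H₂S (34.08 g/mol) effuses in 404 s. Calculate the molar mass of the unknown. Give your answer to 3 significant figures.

Since effusion rate ∝ 1/√M, t_X/t_H₂S = √(M_X/M_H₂S).
856/404 = 2.119 = √(M_X/34.08)
M_X = 34.08 × 2.119² = 34.08 × 4.489 = 153 g/mol

153 g/mol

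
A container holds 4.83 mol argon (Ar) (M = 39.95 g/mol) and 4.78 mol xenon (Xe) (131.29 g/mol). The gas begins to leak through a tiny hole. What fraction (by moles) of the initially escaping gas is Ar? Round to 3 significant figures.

0.647

The effusion rate of species i is ∝ p_i/√M_i ∝ n_i/√M_i.
Mole fraction of Ar in the effusate = (n_Ar/√M_Ar) / (n_Ar/√M_Ar + n_Xe/√M_Xe)
= (4.83/√39.95) / (4.83/√39.95 + 4.78/√131.29) = 0.7642/(0.7642 + 0.4172) = 0.647.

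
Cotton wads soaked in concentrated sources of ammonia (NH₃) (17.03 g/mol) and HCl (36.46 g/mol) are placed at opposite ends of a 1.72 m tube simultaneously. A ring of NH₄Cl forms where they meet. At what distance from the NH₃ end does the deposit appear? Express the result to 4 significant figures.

Distances travelled in equal time are proportional to diffusion rates, so d_NH₃/d_HCl = √(M_HCl/M_NH₃) = √(36.46/17.03) = 1.463.
With d_NH₃ + d_HCl = 1.72 m, d_HCl = 1.72/(1 + 1.463) = 0.6983 m.
d_NH₃ = 1.72 − 0.6983 = 1.022 m.

1.022 m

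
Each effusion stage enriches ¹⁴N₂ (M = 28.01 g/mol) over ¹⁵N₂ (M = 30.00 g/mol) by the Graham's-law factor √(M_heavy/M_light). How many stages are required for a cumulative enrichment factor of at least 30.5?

Per stage α = (30.00/28.01)^(1/2) = 1.07105^0.5, giving ln α = 0.03432.
Need α^N ≥ 30.5 ⇒ N ≥ ln(30.5) / ln α = 3.418 / 0.03432 = 99.59.
Minimum whole number of stages: N = 100.

100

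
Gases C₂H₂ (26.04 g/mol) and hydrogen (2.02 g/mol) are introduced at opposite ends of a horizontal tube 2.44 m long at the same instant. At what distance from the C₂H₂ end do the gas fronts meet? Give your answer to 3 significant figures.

0.532 m

In equal time, each gas travels a distance ∝ its rate ∝ 1/√M, so d_C₂H₂/d_H₂ = √(M_H₂/M_C₂H₂) = √(2.02/26.04) = 0.2785.
With d_C₂H₂ + d_H₂ = 2.44 m, d_H₂ = 2.44/(1 + 0.2785) = 1.908 m.
d_C₂H₂ = 2.44 − 1.908 = 0.532 m.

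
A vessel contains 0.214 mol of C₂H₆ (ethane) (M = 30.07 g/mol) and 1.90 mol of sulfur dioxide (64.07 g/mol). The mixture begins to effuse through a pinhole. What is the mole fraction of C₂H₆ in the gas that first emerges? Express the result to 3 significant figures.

Effusion rate of each component ∝ n_i/√M_i (partial pressure × 1/√M).
So x_C₂H₆ in the escaping gas = (n_C₂H₆/√M_C₂H₆) / Σ(n_i/√M_i)
= (0.214/√30.07) / (0.214/√30.07 + 1.90/√64.07) = 0.03903/(0.03903 + 0.2374) = 0.141.

0.141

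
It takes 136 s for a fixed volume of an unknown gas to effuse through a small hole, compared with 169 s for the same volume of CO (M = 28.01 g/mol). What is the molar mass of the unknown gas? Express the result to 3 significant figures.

18.1 g/mol

By Graham's law, t_X/t_CO = √(M_X/M_CO).
136/169 = 0.8047 = √(M_X/28.01)
M_X = 28.01 × 0.8047² = 28.01 × 0.6476 = 18.1 g/mol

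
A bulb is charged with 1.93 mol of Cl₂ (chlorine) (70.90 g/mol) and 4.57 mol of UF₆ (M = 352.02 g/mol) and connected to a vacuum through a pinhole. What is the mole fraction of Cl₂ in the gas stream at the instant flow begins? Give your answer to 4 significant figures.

0.4848

The effusion rate of species i is ∝ p_i/√M_i ∝ n_i/√M_i.
Mole fraction of Cl₂ in the effusate = (n_Cl₂/√M_Cl₂) / (n_Cl₂/√M_Cl₂ + n_UF₆/√M_UF₆)
= (1.93/√70.90) / (1.93/√70.90 + 4.57/√352.02) = 0.2292/(0.2292 + 0.2436) = 0.4848.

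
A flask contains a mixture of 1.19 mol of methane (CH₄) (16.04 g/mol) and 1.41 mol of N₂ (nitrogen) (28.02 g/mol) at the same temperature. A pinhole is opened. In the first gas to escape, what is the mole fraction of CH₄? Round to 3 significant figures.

Rate_i ∝ x_i/√M_i (Graham's law weighted by mole fraction), so the effusate composition follows n_i/√M_i.
Mole fraction of CH₄ in the effusate = (n_CH₄/√M_CH₄) / (n_CH₄/√M_CH₄ + n_N₂/√M_N₂)
= (1.19/√16.04) / (1.19/√16.04 + 1.41/√28.02) = 0.2971/(0.2971 + 0.2664) = 0.527.

0.527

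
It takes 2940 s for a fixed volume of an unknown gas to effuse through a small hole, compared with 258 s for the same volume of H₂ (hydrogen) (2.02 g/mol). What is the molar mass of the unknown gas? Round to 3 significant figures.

262 g/mol

Using Graham's law: t_X/t_H₂ = √(M_X/M_H₂).
2940/258 = 11.40 = √(M_X/2.02)
M_X = 2.02 × 11.40² = 2.02 × 129.9 = 262 g/mol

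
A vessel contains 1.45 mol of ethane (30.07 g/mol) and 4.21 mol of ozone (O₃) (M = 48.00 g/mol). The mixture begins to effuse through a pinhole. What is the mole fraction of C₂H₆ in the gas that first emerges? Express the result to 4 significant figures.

0.3032

Each component's effusion rate ∝ (its partial pressure)·(1/√M) ∝ n_i/√M_i.
Mole fraction of C₂H₆ in the effusate = (n_C₂H₆/√M_C₂H₆) / (n_C₂H₆/√M_C₂H₆ + n_O₃/√M_O₃)
= (1.45/√30.07) / (1.45/√30.07 + 4.21/√48.00) = 0.2644/(0.2644 + 0.6077) = 0.3032.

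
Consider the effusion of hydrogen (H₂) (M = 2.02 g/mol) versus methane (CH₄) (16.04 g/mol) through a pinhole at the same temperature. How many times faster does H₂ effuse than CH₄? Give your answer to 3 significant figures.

2.82

Graham's law gives rate_H₂/rate_CH₄ = √(M_CH₄/M_H₂) = √(16.04/2.02) = √7.941 = 2.82.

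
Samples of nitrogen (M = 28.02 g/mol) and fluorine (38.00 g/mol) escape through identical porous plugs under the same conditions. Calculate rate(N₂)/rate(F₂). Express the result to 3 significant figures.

1.16

Using Graham's law: rate_N₂/rate_F₂ = √(M_F₂/M_N₂) = √(38.00/28.02) = √1.356 = 1.16.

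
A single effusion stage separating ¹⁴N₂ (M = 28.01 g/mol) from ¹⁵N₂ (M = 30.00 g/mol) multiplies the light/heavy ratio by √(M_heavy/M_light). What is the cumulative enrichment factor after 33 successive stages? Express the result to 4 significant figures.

The single-stage factor is √(M_heavy/M_light), so 33 stages give [√(30.00/28.01)]^33 = (30.00/28.01)^(33/2).
= 1.07105^(33/2) = 3.103.

3.103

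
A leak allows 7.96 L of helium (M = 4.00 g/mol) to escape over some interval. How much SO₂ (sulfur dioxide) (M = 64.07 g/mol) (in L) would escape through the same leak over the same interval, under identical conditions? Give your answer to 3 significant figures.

Since effusion rate ∝ 1/√M, rate_SO₂/rate_He = √(M_He/M_SO₂) = √(4.00/64.07) = √0.06243 = 0.2499.
So the volume for SO₂ is 7.96 × 0.2499 = 1.99 L.

1.99 L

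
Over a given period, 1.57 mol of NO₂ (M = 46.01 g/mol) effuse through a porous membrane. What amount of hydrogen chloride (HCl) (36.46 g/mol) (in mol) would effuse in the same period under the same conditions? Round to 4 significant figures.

Graham's law gives rate_HCl/rate_NO₂ = √(M_NO₂/M_HCl) = √(46.01/36.46) = √1.262 = 1.123.
So the amount for HCl is 1.57 × 1.123 = 1.764 mol.

1.764 mol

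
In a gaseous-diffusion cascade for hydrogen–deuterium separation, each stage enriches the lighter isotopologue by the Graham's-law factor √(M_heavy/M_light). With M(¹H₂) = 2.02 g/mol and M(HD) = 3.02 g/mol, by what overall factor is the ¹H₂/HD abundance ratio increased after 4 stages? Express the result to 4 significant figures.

2.235

After 4 stages the ratio has grown by (√(3.02/2.02))^4 = (3.02/2.02)^(4/2).
= 1.49505^2 = 2.235.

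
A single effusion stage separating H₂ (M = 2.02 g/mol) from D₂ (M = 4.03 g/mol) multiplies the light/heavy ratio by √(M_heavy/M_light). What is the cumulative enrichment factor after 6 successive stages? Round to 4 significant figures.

Each stage multiplies the ratio by α = √(4.03/2.02), so after 6 stages the overall factor is α^6 = (4.03/2.02)^(6/2).
= 1.99505^3 = 7.941.

7.941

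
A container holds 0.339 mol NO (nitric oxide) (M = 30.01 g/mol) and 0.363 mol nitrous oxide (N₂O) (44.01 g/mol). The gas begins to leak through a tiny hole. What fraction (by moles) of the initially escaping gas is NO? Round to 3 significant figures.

Rate_i ∝ x_i/√M_i (Graham's law weighted by mole fraction), so the effusate composition follows n_i/√M_i.
Mole fraction of NO in the effusate = (n_NO/√M_NO) / (n_NO/√M_NO + n_N₂O/√M_N₂O)
= (0.339/√30.01) / (0.339/√30.01 + 0.363/√44.01) = 0.06188/(0.06188 + 0.05472) = 0.531.

0.531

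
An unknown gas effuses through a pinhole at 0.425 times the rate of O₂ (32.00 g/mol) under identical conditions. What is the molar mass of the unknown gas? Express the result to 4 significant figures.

From Graham's law, rate_X/rate_O₂ = √(M_O₂/M_X).
0.425 = √(32.00/M_X)
M_X = 32.00 / 0.425² = 32.00 / 0.1806 = 177.2 g/mol

177.2 g/mol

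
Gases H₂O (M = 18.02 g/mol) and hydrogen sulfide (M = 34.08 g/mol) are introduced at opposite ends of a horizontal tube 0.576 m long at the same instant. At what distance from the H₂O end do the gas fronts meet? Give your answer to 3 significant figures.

In equal time, each gas travels a distance ∝ its rate ∝ 1/√M, so d_H₂O/d_H₂S = √(M_H₂S/M_H₂O) = √(34.08/18.02) = 1.375.
With d_H₂O + d_H₂S = 0.576 m, d_H₂S = 0.576/(1 + 1.375) = 0.2425 m.
d_H₂O = 0.576 − 0.2425 = 0.333 m.

0.333 m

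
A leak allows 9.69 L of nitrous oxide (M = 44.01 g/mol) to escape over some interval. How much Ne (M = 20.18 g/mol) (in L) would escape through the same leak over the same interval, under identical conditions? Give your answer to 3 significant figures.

Using Graham's law: rate_Ne/rate_N₂O = √(M_N₂O/M_Ne) = √(44.01/20.18) = √2.181 = 1.477.
So the volume for Ne is 9.69 × 1.477 = 14.3 L.

14.3 L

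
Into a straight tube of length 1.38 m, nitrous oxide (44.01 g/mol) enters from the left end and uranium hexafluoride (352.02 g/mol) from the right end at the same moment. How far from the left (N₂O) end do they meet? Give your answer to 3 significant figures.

1.02 m

Graham's law gives d_N₂O/d_UF₆ = rate_N₂O/rate_UF₆ = √(M_UF₆/M_N₂O) = √(352.02/44.01) = 2.828.
With d_N₂O + d_UF₆ = 1.38 m, d_UF₆ = 1.38/(1 + 2.828) = 0.3605 m.
d_N₂O = 1.38 − 0.3605 = 1.02 m.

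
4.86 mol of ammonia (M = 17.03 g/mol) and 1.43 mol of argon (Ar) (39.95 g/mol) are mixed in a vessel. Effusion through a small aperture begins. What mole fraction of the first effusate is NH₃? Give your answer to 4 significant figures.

The effusion rate of species i is ∝ p_i/√M_i ∝ n_i/√M_i.
x_NH₃(eff) = (n_NH₃/√M_NH₃) / (n_NH₃/√M_NH₃ + n_Ar/√M_Ar)
= (4.86/√17.03) / (4.86/√17.03 + 1.43/√39.95) = 1.178/(1.178 + 0.2262) = 0.8388.

0.8388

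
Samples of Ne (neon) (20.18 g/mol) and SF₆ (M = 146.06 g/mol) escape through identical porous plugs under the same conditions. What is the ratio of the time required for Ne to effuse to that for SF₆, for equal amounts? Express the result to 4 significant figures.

Graham's law gives t_Ne/t_SF₆ = √(M_Ne/M_SF₆) = √(20.18/146.06) = √0.1382 = 0.3717.

0.3717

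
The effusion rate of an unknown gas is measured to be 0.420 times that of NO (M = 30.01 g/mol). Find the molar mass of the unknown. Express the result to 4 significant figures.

170.1 g/mol

By Graham's law, rate_X/rate_NO = √(M_NO/M_X).
0.420 = √(30.01/M_X)
M_X = 30.01 / 0.420² = 30.01 / 0.1764 = 170.1 g/mol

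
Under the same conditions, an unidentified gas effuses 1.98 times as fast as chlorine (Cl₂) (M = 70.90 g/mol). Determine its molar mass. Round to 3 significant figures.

18.1 g/mol

Graham's law gives rate_X/rate_Cl₂ = √(M_Cl₂/M_X).
1.98 = √(70.90/M_X)
M_X = 70.90 / 1.98² = 70.90 / 3.920 = 18.1 g/mol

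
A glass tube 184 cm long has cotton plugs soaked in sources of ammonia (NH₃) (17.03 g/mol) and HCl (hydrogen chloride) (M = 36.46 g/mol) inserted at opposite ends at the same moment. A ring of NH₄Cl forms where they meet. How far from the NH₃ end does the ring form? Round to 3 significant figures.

The fronts meet when d_NH₃ + d_HCl = L with d_NH₃/d_HCl = √(M_HCl/M_NH₃) (Graham's law). Here √(M_HCl/M_NH₃) = √(36.46/17.03) = 1.463.
With d_NH₃ + d_HCl = 184 cm, d_HCl = 184/(1 + 1.463) = 74.70 cm.
d_NH₃ = 184 − 74.70 = 109 cm.

109 cm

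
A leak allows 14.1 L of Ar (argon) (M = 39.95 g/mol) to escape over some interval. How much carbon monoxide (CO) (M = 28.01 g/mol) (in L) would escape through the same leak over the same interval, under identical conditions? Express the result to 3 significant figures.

16.8 L

Using Graham's law: rate_CO/rate_Ar = √(M_Ar/M_CO) = √(39.95/28.01) = √1.426 = 1.194.
So the volume for CO is 14.1 × 1.194 = 16.8 L.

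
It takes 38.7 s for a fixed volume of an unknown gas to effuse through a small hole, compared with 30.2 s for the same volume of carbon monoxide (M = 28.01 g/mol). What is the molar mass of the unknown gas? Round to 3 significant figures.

46.0 g/mol

From Graham's law, t_X/t_CO = √(M_X/M_CO).
38.7/30.2 = 1.281 = √(M_X/28.01)
M_X = 28.01 × 1.281² = 28.01 × 1.642 = 46.0 g/mol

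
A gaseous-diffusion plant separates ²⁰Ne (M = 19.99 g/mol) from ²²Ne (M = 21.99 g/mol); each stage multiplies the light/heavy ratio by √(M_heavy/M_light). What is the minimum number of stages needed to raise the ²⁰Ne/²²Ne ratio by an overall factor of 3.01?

24

Per stage α = (21.99/19.99)^(1/2) = 1.10005^0.5, giving ln α = 0.04768.
Need α^N ≥ 3.01 ⇒ N ≥ ln(3.01) / ln α = 1.102 / 0.04768 = 23.11.
So at least 24 stages are needed.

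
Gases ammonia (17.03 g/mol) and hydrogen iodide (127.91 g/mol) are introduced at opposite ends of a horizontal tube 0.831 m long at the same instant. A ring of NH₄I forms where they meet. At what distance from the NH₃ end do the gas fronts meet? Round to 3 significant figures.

Graham's law gives d_NH₃/d_HI = rate_NH₃/rate_HI = √(M_HI/M_NH₃) = √(127.91/17.03) = 2.741.
With d_NH₃ + d_HI = 0.831 m, d_HI = 0.831/(1 + 2.741) = 0.2222 m.
d_NH₃ = 0.831 − 0.2222 = 0.609 m.

0.609 m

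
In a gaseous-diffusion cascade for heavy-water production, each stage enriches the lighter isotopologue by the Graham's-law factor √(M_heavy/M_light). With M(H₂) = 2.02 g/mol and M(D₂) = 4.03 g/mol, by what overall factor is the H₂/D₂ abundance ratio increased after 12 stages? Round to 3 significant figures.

63.1

The single-stage factor is √(M_heavy/M_light), so 12 stages give [√(4.03/2.02)]^12 = (4.03/2.02)^(12/2).
= 1.99505^6 = 63.1.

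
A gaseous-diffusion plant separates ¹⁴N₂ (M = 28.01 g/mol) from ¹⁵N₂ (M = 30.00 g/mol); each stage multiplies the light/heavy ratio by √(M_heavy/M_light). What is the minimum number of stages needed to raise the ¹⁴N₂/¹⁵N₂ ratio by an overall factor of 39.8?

108

Per stage α = (30.00/28.01)^(1/2) = 1.07105^0.5, giving ln α = 0.03432.
Need α^N ≥ 39.8 ⇒ N ≥ ln(39.8) / ln α = 3.684 / 0.03432 = 107.35.
Minimum whole number of stages: N = 108.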